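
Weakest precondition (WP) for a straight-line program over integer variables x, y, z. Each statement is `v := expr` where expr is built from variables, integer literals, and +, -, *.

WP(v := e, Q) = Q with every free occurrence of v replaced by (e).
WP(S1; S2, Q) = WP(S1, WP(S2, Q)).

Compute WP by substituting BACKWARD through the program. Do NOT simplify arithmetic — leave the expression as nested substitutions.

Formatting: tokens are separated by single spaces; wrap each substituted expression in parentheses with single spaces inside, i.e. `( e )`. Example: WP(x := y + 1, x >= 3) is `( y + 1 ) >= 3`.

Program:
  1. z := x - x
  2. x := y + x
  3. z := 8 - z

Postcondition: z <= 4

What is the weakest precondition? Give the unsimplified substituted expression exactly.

post: z <= 4
stmt 3: z := 8 - z  -- replace 1 occurrence(s) of z with (8 - z)
  => ( 8 - z ) <= 4
stmt 2: x := y + x  -- replace 0 occurrence(s) of x with (y + x)
  => ( 8 - z ) <= 4
stmt 1: z := x - x  -- replace 1 occurrence(s) of z with (x - x)
  => ( 8 - ( x - x ) ) <= 4

Answer: ( 8 - ( x - x ) ) <= 4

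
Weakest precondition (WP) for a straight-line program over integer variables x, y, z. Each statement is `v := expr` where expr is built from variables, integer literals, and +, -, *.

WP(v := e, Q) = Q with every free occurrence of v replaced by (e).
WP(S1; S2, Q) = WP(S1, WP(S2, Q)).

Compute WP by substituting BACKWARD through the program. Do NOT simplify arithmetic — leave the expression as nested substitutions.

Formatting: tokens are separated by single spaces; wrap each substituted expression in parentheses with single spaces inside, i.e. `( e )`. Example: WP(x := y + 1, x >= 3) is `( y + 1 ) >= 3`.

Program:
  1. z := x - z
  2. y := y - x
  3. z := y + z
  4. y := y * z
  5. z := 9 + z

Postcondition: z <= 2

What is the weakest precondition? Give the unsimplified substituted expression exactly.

Answer: ( 9 + ( ( y - x ) + ( x - z ) ) ) <= 2

Derivation:
post: z <= 2
stmt 5: z := 9 + z  -- replace 1 occurrence(s) of z with (9 + z)
  => ( 9 + z ) <= 2
stmt 4: y := y * z  -- replace 0 occurrence(s) of y with (y * z)
  => ( 9 + z ) <= 2
stmt 3: z := y + z  -- replace 1 occurrence(s) of z with (y + z)
  => ( 9 + ( y + z ) ) <= 2
stmt 2: y := y - x  -- replace 1 occurrence(s) of y with (y - x)
  => ( 9 + ( ( y - x ) + z ) ) <= 2
stmt 1: z := x - z  -- replace 1 occurrence(s) of z with (x - z)
  => ( 9 + ( ( y - x ) + ( x - z ) ) ) <= 2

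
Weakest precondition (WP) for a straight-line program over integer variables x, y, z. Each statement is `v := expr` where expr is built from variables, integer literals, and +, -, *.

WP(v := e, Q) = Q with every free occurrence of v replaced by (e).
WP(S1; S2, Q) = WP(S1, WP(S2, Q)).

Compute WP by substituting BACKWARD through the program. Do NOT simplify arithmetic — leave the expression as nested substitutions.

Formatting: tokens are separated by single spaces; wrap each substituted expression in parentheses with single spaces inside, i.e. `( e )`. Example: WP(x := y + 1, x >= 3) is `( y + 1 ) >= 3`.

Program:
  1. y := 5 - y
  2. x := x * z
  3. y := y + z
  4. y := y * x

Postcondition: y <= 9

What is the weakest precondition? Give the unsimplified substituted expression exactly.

Answer: ( ( ( 5 - y ) + z ) * ( x * z ) ) <= 9

Derivation:
post: y <= 9
stmt 4: y := y * x  -- replace 1 occurrence(s) of y with (y * x)
  => ( y * x ) <= 9
stmt 3: y := y + z  -- replace 1 occurrence(s) of y with (y + z)
  => ( ( y + z ) * x ) <= 9
stmt 2: x := x * z  -- replace 1 occurrence(s) of x with (x * z)
  => ( ( y + z ) * ( x * z ) ) <= 9
stmt 1: y := 5 - y  -- replace 1 occurrence(s) of y with (5 - y)
  => ( ( ( 5 - y ) + z ) * ( x * z ) ) <= 9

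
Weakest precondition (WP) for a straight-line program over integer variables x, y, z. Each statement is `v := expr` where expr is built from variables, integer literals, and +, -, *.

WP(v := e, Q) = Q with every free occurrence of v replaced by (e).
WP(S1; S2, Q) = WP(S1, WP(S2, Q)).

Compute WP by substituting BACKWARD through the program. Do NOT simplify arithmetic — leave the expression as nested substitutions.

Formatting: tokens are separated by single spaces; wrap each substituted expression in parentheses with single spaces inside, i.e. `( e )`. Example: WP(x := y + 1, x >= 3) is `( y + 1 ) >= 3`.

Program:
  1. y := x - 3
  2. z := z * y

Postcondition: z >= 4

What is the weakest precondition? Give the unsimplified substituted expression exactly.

post: z >= 4
stmt 2: z := z * y  -- replace 1 occurrence(s) of z with (z * y)
  => ( z * y ) >= 4
stmt 1: y := x - 3  -- replace 1 occurrence(s) of y with (x - 3)
  => ( z * ( x - 3 ) ) >= 4

Answer: ( z * ( x - 3 ) ) >= 4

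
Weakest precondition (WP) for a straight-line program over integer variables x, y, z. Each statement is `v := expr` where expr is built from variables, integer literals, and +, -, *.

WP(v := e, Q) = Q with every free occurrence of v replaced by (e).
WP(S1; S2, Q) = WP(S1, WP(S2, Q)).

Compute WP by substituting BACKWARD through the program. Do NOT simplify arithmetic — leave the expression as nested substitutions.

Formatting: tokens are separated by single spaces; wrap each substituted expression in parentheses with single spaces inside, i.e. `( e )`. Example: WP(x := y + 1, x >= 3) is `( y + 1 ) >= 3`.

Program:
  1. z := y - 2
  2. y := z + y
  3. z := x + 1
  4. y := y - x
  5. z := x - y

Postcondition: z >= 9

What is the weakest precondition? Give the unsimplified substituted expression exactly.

Answer: ( x - ( ( ( y - 2 ) + y ) - x ) ) >= 9

Derivation:
post: z >= 9
stmt 5: z := x - y  -- replace 1 occurrence(s) of z with (x - y)
  => ( x - y ) >= 9
stmt 4: y := y - x  -- replace 1 occurrence(s) of y with (y - x)
  => ( x - ( y - x ) ) >= 9
stmt 3: z := x + 1  -- replace 0 occurrence(s) of z with (x + 1)
  => ( x - ( y - x ) ) >= 9
stmt 2: y := z + y  -- replace 1 occurrence(s) of y with (z + y)
  => ( x - ( ( z + y ) - x ) ) >= 9
stmt 1: z := y - 2  -- replace 1 occurrence(s) of z with (y - 2)
  => ( x - ( ( ( y - 2 ) + y ) - x ) ) >= 9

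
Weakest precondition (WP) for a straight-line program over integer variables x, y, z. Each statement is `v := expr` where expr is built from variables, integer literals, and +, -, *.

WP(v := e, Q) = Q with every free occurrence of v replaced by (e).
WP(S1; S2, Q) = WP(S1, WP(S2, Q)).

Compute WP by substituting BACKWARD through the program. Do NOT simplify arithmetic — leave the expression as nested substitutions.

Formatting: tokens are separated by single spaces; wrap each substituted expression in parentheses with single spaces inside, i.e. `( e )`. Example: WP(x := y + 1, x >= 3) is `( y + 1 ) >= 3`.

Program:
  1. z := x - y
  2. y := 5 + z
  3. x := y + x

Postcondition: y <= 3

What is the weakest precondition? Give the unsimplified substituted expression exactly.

Answer: ( 5 + ( x - y ) ) <= 3

Derivation:
post: y <= 3
stmt 3: x := y + x  -- replace 0 occurrence(s) of x with (y + x)
  => y <= 3
stmt 2: y := 5 + z  -- replace 1 occurrence(s) of y with (5 + z)
  => ( 5 + z ) <= 3
stmt 1: z := x - y  -- replace 1 occurrence(s) of z with (x - y)
  => ( 5 + ( x - y ) ) <= 3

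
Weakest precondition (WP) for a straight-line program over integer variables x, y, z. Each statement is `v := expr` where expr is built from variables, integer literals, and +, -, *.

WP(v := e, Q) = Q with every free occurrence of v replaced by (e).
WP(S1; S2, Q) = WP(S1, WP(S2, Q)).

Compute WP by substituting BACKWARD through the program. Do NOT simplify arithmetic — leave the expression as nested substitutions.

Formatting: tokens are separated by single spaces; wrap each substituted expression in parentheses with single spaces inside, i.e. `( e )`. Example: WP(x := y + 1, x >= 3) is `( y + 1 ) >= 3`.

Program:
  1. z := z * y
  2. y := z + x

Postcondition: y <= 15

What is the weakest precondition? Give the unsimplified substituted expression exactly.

post: y <= 15
stmt 2: y := z + x  -- replace 1 occurrence(s) of y with (z + x)
  => ( z + x ) <= 15
stmt 1: z := z * y  -- replace 1 occurrence(s) of z with (z * y)
  => ( ( z * y ) + x ) <= 15

Answer: ( ( z * y ) + x ) <= 15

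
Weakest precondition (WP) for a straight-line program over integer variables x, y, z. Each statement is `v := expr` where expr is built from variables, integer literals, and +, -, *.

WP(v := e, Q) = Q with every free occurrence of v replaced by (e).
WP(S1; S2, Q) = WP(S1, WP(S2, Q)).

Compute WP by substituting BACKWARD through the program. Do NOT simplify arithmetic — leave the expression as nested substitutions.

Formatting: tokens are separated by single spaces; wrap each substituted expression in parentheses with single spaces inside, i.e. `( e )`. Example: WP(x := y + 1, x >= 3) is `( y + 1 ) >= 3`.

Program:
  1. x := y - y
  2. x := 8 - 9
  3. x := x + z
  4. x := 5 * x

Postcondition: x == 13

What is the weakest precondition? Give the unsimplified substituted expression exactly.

Answer: ( 5 * ( ( 8 - 9 ) + z ) ) == 13

Derivation:
post: x == 13
stmt 4: x := 5 * x  -- replace 1 occurrence(s) of x with (5 * x)
  => ( 5 * x ) == 13
stmt 3: x := x + z  -- replace 1 occurrence(s) of x with (x + z)
  => ( 5 * ( x + z ) ) == 13
stmt 2: x := 8 - 9  -- replace 1 occurrence(s) of x with (8 - 9)
  => ( 5 * ( ( 8 - 9 ) + z ) ) == 13
stmt 1: x := y - y  -- replace 0 occurrence(s) of x with (y - y)
  => ( 5 * ( ( 8 - 9 ) + z ) ) == 13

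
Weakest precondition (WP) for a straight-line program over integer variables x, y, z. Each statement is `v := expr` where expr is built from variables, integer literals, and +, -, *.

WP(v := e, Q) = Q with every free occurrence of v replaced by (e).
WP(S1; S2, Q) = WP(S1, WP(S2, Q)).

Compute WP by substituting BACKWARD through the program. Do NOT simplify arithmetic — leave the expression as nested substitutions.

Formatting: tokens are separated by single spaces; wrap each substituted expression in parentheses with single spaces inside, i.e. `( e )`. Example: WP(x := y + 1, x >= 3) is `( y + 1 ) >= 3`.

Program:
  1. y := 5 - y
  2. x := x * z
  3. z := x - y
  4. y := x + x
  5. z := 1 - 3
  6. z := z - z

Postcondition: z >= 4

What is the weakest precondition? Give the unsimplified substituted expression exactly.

post: z >= 4
stmt 6: z := z - z  -- replace 1 occurrence(s) of z with (z - z)
  => ( z - z ) >= 4
stmt 5: z := 1 - 3  -- replace 2 occurrence(s) of z with (1 - 3)
  => ( ( 1 - 3 ) - ( 1 - 3 ) ) >= 4
stmt 4: y := x + x  -- replace 0 occurrence(s) of y with (x + x)
  => ( ( 1 - 3 ) - ( 1 - 3 ) ) >= 4
stmt 3: z := x - y  -- replace 0 occurrence(s) of z with (x - y)
  => ( ( 1 - 3 ) - ( 1 - 3 ) ) >= 4
stmt 2: x := x * z  -- replace 0 occurrence(s) of x with (x * z)
  => ( ( 1 - 3 ) - ( 1 - 3 ) ) >= 4
stmt 1: y := 5 - y  -- replace 0 occurrence(s) of y with (5 - y)
  => ( ( 1 - 3 ) - ( 1 - 3 ) ) >= 4

Answer: ( ( 1 - 3 ) - ( 1 - 3 ) ) >= 4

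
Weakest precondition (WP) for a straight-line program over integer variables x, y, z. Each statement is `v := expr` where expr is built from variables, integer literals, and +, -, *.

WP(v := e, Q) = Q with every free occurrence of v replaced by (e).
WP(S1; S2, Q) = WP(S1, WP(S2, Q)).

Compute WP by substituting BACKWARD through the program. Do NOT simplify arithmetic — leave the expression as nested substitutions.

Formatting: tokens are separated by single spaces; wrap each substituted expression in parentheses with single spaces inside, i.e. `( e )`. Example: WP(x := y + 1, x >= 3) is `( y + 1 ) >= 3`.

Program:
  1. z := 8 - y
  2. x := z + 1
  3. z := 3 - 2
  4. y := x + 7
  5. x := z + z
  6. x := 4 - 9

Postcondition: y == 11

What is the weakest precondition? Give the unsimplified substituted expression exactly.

post: y == 11
stmt 6: x := 4 - 9  -- replace 0 occurrence(s) of x with (4 - 9)
  => y == 11
stmt 5: x := z + z  -- replace 0 occurrence(s) of x with (z + z)
  => y == 11
stmt 4: y := x + 7  -- replace 1 occurrence(s) of y with (x + 7)
  => ( x + 7 ) == 11
stmt 3: z := 3 - 2  -- replace 0 occurrence(s) of z with (3 - 2)
  => ( x + 7 ) == 11
stmt 2: x := z + 1  -- replace 1 occurrence(s) of x with (z + 1)
  => ( ( z + 1 ) + 7 ) == 11
stmt 1: z := 8 - y  -- replace 1 occurrence(s) of z with (8 - y)
  => ( ( ( 8 - y ) + 1 ) + 7 ) == 11

Answer: ( ( ( 8 - y ) + 1 ) + 7 ) == 11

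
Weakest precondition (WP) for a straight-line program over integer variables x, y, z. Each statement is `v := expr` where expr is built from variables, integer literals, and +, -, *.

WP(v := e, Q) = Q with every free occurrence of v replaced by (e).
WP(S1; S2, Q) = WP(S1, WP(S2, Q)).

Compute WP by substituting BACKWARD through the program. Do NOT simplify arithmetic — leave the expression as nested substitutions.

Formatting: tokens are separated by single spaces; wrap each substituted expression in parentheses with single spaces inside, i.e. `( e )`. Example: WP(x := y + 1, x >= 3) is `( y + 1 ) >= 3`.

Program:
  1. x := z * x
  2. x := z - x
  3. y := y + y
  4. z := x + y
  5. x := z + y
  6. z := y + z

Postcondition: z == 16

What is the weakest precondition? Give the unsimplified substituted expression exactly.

post: z == 16
stmt 6: z := y + z  -- replace 1 occurrence(s) of z with (y + z)
  => ( y + z ) == 16
stmt 5: x := z + y  -- replace 0 occurrence(s) of x with (z + y)
  => ( y + z ) == 16
stmt 4: z := x + y  -- replace 1 occurrence(s) of z with (x + y)
  => ( y + ( x + y ) ) == 16
stmt 3: y := y + y  -- replace 2 occurrence(s) of y with (y + y)
  => ( ( y + y ) + ( x + ( y + y ) ) ) == 16
stmt 2: x := z - x  -- replace 1 occurrence(s) of x with (z - x)
  => ( ( y + y ) + ( ( z - x ) + ( y + y ) ) ) == 16
stmt 1: x := z * x  -- replace 1 occurrence(s) of x with (z * x)
  => ( ( y + y ) + ( ( z - ( z * x ) ) + ( y + y ) ) ) == 16

Answer: ( ( y + y ) + ( ( z - ( z * x ) ) + ( y + y ) ) ) == 16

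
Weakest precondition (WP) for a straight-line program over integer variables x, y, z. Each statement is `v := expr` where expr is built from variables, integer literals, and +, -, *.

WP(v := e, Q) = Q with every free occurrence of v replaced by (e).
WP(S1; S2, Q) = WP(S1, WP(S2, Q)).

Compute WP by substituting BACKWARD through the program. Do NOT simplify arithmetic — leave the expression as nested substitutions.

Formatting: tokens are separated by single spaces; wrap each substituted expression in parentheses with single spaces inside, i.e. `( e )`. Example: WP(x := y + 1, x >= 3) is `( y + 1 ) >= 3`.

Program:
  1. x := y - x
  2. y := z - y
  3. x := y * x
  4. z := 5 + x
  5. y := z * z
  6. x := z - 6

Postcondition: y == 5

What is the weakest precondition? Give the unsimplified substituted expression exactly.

Answer: ( ( 5 + ( ( z - y ) * ( y - x ) ) ) * ( 5 + ( ( z - y ) * ( y - x ) ) ) ) == 5

Derivation:
post: y == 5
stmt 6: x := z - 6  -- replace 0 occurrence(s) of x with (z - 6)
  => y == 5
stmt 5: y := z * z  -- replace 1 occurrence(s) of y with (z * z)
  => ( z * z ) == 5
stmt 4: z := 5 + x  -- replace 2 occurrence(s) of z with (5 + x)
  => ( ( 5 + x ) * ( 5 + x ) ) == 5
stmt 3: x := y * x  -- replace 2 occurrence(s) of x with (y * x)
  => ( ( 5 + ( y * x ) ) * ( 5 + ( y * x ) ) ) == 5
stmt 2: y := z - y  -- replace 2 occurrence(s) of y with (z - y)
  => ( ( 5 + ( ( z - y ) * x ) ) * ( 5 + ( ( z - y ) * x ) ) ) == 5
stmt 1: x := y - x  -- replace 2 occurrence(s) of x with (y - x)
  => ( ( 5 + ( ( z - y ) * ( y - x ) ) ) * ( 5 + ( ( z - y ) * ( y - x ) ) ) ) == 5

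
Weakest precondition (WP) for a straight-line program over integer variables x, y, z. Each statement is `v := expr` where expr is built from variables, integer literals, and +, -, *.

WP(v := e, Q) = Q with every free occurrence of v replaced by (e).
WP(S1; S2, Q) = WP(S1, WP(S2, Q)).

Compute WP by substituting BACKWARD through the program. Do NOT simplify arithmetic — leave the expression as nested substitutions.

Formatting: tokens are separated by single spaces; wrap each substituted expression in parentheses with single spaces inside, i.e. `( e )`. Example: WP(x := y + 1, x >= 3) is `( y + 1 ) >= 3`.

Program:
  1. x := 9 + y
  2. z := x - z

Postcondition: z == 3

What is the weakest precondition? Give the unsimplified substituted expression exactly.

post: z == 3
stmt 2: z := x - z  -- replace 1 occurrence(s) of z with (x - z)
  => ( x - z ) == 3
stmt 1: x := 9 + y  -- replace 1 occurrence(s) of x with (9 + y)
  => ( ( 9 + y ) - z ) == 3

Answer: ( ( 9 + y ) - z ) == 3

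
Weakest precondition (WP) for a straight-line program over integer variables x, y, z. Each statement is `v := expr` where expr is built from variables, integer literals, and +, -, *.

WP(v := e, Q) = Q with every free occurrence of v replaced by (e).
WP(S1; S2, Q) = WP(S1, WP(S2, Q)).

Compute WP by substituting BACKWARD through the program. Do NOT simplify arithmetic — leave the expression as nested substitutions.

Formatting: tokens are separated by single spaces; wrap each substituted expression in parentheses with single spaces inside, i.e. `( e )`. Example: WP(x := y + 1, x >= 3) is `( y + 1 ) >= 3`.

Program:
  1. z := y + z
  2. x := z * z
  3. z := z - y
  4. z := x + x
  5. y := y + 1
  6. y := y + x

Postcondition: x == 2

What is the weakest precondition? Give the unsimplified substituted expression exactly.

Answer: ( ( y + z ) * ( y + z ) ) == 2

Derivation:
post: x == 2
stmt 6: y := y + x  -- replace 0 occurrence(s) of y with (y + x)
  => x == 2
stmt 5: y := y + 1  -- replace 0 occurrence(s) of y with (y + 1)
  => x == 2
stmt 4: z := x + x  -- replace 0 occurrence(s) of z with (x + x)
  => x == 2
stmt 3: z := z - y  -- replace 0 occurrence(s) of z with (z - y)
  => x == 2
stmt 2: x := z * z  -- replace 1 occurrence(s) of x with (z * z)
  => ( z * z ) == 2
stmt 1: z := y + z  -- replace 2 occurrence(s) of z with (y + z)
  => ( ( y + z ) * ( y + z ) ) == 2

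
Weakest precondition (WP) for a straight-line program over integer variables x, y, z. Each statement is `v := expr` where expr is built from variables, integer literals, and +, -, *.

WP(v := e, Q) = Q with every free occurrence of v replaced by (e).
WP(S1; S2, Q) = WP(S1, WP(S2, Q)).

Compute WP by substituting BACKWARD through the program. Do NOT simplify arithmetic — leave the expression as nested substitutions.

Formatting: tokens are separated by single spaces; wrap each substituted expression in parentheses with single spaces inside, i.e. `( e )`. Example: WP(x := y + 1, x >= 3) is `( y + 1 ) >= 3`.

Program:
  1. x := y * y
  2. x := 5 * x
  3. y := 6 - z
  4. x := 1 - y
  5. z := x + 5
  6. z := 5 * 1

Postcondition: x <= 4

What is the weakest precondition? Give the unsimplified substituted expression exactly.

post: x <= 4
stmt 6: z := 5 * 1  -- replace 0 occurrence(s) of z with (5 * 1)
  => x <= 4
stmt 5: z := x + 5  -- replace 0 occurrence(s) of z with (x + 5)
  => x <= 4
stmt 4: x := 1 - y  -- replace 1 occurrence(s) of x with (1 - y)
  => ( 1 - y ) <= 4
stmt 3: y := 6 - z  -- replace 1 occurrence(s) of y with (6 - z)
  => ( 1 - ( 6 - z ) ) <= 4
stmt 2: x := 5 * x  -- replace 0 occurrence(s) of x with (5 * x)
  => ( 1 - ( 6 - z ) ) <= 4
stmt 1: x := y * y  -- replace 0 occurrence(s) of x with (y * y)
  => ( 1 - ( 6 - z ) ) <= 4

Answer: ( 1 - ( 6 - z ) ) <= 4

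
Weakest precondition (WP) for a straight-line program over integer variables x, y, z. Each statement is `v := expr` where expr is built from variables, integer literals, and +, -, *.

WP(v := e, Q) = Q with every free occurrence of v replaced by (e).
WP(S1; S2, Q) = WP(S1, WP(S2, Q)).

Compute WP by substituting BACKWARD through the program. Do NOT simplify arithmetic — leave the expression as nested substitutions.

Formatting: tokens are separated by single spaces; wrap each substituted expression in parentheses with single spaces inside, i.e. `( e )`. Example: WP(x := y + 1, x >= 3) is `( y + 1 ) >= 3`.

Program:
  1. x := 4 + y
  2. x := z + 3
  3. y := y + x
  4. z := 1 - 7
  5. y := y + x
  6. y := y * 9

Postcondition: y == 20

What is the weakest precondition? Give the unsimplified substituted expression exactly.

Answer: ( ( ( y + ( z + 3 ) ) + ( z + 3 ) ) * 9 ) == 20

Derivation:
post: y == 20
stmt 6: y := y * 9  -- replace 1 occurrence(s) of y with (y * 9)
  => ( y * 9 ) == 20
stmt 5: y := y + x  -- replace 1 occurrence(s) of y with (y + x)
  => ( ( y + x ) * 9 ) == 20
stmt 4: z := 1 - 7  -- replace 0 occurrence(s) of z with (1 - 7)
  => ( ( y + x ) * 9 ) == 20
stmt 3: y := y + x  -- replace 1 occurrence(s) of y with (y + x)
  => ( ( ( y + x ) + x ) * 9 ) == 20
stmt 2: x := z + 3  -- replace 2 occurrence(s) of x with (z + 3)
  => ( ( ( y + ( z + 3 ) ) + ( z + 3 ) ) * 9 ) == 20
stmt 1: x := 4 + y  -- replace 0 occurrence(s) of x with (4 + y)
  => ( ( ( y + ( z + 3 ) ) + ( z + 3 ) ) * 9 ) == 20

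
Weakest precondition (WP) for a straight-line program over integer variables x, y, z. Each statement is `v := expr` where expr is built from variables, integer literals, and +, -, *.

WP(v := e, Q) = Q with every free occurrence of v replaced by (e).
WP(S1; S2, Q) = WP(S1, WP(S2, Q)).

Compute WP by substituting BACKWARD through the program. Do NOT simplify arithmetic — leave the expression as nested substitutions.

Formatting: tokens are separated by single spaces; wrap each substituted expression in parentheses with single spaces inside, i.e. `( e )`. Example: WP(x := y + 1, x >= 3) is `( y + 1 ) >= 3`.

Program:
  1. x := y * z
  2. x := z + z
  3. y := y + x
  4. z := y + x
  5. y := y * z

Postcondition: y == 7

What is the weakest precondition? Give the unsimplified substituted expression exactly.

post: y == 7
stmt 5: y := y * z  -- replace 1 occurrence(s) of y with (y * z)
  => ( y * z ) == 7
stmt 4: z := y + x  -- replace 1 occurrence(s) of z with (y + x)
  => ( y * ( y + x ) ) == 7
stmt 3: y := y + x  -- replace 2 occurrence(s) of y with (y + x)
  => ( ( y + x ) * ( ( y + x ) + x ) ) == 7
stmt 2: x := z + z  -- replace 3 occurrence(s) of x with (z + z)
  => ( ( y + ( z + z ) ) * ( ( y + ( z + z ) ) + ( z + z ) ) ) == 7
stmt 1: x := y * z  -- replace 0 occurrence(s) of x with (y * z)
  => ( ( y + ( z + z ) ) * ( ( y + ( z + z ) ) + ( z + z ) ) ) == 7

Answer: ( ( y + ( z + z ) ) * ( ( y + ( z + z ) ) + ( z + z ) ) ) == 7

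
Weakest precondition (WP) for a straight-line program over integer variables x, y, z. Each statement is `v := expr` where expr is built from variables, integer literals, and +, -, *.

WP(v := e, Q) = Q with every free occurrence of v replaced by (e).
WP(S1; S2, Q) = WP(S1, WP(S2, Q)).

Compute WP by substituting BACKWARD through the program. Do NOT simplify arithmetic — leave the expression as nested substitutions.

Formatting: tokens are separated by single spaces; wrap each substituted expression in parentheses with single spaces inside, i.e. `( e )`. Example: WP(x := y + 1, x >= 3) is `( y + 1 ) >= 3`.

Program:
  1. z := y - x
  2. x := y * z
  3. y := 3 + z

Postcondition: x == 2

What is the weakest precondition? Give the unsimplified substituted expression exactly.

post: x == 2
stmt 3: y := 3 + z  -- replace 0 occurrence(s) of y with (3 + z)
  => x == 2
stmt 2: x := y * z  -- replace 1 occurrence(s) of x with (y * z)
  => ( y * z ) == 2
stmt 1: z := y - x  -- replace 1 occurrence(s) of z with (y - x)
  => ( y * ( y - x ) ) == 2

Answer: ( y * ( y - x ) ) == 2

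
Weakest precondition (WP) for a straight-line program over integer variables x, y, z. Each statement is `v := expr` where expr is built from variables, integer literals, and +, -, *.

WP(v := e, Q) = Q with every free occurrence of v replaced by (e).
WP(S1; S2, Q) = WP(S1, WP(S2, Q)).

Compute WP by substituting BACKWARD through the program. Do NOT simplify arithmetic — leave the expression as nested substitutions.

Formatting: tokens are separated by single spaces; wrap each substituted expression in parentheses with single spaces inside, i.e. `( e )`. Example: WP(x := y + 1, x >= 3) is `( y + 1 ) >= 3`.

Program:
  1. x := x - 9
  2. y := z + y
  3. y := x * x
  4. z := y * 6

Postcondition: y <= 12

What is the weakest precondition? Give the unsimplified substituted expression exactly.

Answer: ( ( x - 9 ) * ( x - 9 ) ) <= 12

Derivation:
post: y <= 12
stmt 4: z := y * 6  -- replace 0 occurrence(s) of z with (y * 6)
  => y <= 12
stmt 3: y := x * x  -- replace 1 occurrence(s) of y with (x * x)
  => ( x * x ) <= 12
stmt 2: y := z + y  -- replace 0 occurrence(s) of y with (z + y)
  => ( x * x ) <= 12
stmt 1: x := x - 9  -- replace 2 occurrence(s) of x with (x - 9)
  => ( ( x - 9 ) * ( x - 9 ) ) <= 12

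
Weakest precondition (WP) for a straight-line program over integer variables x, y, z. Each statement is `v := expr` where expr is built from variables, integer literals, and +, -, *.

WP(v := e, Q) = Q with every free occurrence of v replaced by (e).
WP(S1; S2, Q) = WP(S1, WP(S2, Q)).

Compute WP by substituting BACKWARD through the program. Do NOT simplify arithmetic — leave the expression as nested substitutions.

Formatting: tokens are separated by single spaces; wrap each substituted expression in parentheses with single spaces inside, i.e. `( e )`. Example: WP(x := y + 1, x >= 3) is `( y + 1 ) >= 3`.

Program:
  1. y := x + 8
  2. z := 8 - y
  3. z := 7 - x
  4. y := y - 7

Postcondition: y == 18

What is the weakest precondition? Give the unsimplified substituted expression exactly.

Answer: ( ( x + 8 ) - 7 ) == 18

Derivation:
post: y == 18
stmt 4: y := y - 7  -- replace 1 occurrence(s) of y with (y - 7)
  => ( y - 7 ) == 18
stmt 3: z := 7 - x  -- replace 0 occurrence(s) of z with (7 - x)
  => ( y - 7 ) == 18
stmt 2: z := 8 - y  -- replace 0 occurrence(s) of z with (8 - y)
  => ( y - 7 ) == 18
stmt 1: y := x + 8  -- replace 1 occurrence(s) of y with (x + 8)
  => ( ( x + 8 ) - 7 ) == 18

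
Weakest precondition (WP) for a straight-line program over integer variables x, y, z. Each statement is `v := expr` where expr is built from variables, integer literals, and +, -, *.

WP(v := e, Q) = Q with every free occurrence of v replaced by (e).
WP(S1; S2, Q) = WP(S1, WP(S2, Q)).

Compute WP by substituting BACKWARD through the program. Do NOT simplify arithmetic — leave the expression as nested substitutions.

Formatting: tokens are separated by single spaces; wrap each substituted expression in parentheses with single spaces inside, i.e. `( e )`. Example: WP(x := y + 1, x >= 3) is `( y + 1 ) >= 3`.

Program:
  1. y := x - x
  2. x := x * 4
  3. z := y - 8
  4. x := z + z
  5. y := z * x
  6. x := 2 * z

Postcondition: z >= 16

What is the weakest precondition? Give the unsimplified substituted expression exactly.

post: z >= 16
stmt 6: x := 2 * z  -- replace 0 occurrence(s) of x with (2 * z)
  => z >= 16
stmt 5: y := z * x  -- replace 0 occurrence(s) of y with (z * x)
  => z >= 16
stmt 4: x := z + z  -- replace 0 occurrence(s) of x with (z + z)
  => z >= 16
stmt 3: z := y - 8  -- replace 1 occurrence(s) of z with (y - 8)
  => ( y - 8 ) >= 16
stmt 2: x := x * 4  -- replace 0 occurrence(s) of x with (x * 4)
  => ( y - 8 ) >= 16
stmt 1: y := x - x  -- replace 1 occurrence(s) of y with (x - x)
  => ( ( x - x ) - 8 ) >= 16

Answer: ( ( x - x ) - 8 ) >= 16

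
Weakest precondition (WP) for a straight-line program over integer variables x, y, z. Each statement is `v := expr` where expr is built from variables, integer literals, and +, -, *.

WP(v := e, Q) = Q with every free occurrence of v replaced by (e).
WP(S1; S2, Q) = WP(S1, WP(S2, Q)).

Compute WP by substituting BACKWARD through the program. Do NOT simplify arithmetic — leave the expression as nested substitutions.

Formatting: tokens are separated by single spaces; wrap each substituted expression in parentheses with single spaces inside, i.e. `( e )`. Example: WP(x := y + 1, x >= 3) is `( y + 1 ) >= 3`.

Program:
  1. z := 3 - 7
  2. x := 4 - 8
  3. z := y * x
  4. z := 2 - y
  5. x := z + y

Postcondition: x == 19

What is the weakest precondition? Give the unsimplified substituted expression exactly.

post: x == 19
stmt 5: x := z + y  -- replace 1 occurrence(s) of x with (z + y)
  => ( z + y ) == 19
stmt 4: z := 2 - y  -- replace 1 occurrence(s) of z with (2 - y)
  => ( ( 2 - y ) + y ) == 19
stmt 3: z := y * x  -- replace 0 occurrence(s) of z with (y * x)
  => ( ( 2 - y ) + y ) == 19
stmt 2: x := 4 - 8  -- replace 0 occurrence(s) of x with (4 - 8)
  => ( ( 2 - y ) + y ) == 19
stmt 1: z := 3 - 7  -- replace 0 occurrence(s) of z with (3 - 7)
  => ( ( 2 - y ) + y ) == 19

Answer: ( ( 2 - y ) + y ) == 19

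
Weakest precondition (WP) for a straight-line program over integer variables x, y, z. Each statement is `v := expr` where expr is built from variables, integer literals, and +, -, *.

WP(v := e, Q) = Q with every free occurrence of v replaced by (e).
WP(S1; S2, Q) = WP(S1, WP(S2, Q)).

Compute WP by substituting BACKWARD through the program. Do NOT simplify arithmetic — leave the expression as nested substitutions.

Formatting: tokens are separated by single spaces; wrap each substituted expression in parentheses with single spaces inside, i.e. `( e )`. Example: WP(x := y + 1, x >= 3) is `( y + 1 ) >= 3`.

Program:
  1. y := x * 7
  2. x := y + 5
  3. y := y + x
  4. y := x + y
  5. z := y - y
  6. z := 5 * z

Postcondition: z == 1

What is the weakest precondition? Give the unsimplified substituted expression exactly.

Answer: ( 5 * ( ( ( ( x * 7 ) + 5 ) + ( ( x * 7 ) + ( ( x * 7 ) + 5 ) ) ) - ( ( ( x * 7 ) + 5 ) + ( ( x * 7 ) + ( ( x * 7 ) + 5 ) ) ) ) ) == 1

Derivation:
post: z == 1
stmt 6: z := 5 * z  -- replace 1 occurrence(s) of z with (5 * z)
  => ( 5 * z ) == 1
stmt 5: z := y - y  -- replace 1 occurrence(s) of z with (y - y)
  => ( 5 * ( y - y ) ) == 1
stmt 4: y := x + y  -- replace 2 occurrence(s) of y with (x + y)
  => ( 5 * ( ( x + y ) - ( x + y ) ) ) == 1
stmt 3: y := y + x  -- replace 2 occurrence(s) of y with (y + x)
  => ( 5 * ( ( x + ( y + x ) ) - ( x + ( y + x ) ) ) ) == 1
stmt 2: x := y + 5  -- replace 4 occurrence(s) of x with (y + 5)
  => ( 5 * ( ( ( y + 5 ) + ( y + ( y + 5 ) ) ) - ( ( y + 5 ) + ( y + ( y + 5 ) ) ) ) ) == 1
stmt 1: y := x * 7  -- replace 6 occurrence(s) of y with (x * 7)
  => ( 5 * ( ( ( ( x * 7 ) + 5 ) + ( ( x * 7 ) + ( ( x * 7 ) + 5 ) ) ) - ( ( ( x * 7 ) + 5 ) + ( ( x * 7 ) + ( ( x * 7 ) + 5 ) ) ) ) ) == 1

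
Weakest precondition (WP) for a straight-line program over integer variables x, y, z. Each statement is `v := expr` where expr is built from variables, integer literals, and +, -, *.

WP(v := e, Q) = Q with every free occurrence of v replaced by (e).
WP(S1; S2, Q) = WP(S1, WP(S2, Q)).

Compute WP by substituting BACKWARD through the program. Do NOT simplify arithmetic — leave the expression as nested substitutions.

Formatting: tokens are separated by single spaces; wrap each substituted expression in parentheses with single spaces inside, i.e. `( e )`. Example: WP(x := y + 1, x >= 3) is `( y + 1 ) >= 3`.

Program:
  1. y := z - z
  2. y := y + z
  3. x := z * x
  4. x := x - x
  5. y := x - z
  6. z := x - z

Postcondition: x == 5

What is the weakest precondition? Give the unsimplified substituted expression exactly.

Answer: ( ( z * x ) - ( z * x ) ) == 5

Derivation:
post: x == 5
stmt 6: z := x - z  -- replace 0 occurrence(s) of z with (x - z)
  => x == 5
stmt 5: y := x - z  -- replace 0 occurrence(s) of y with (x - z)
  => x == 5
stmt 4: x := x - x  -- replace 1 occurrence(s) of x with (x - x)
  => ( x - x ) == 5
stmt 3: x := z * x  -- replace 2 occurrence(s) of x with (z * x)
  => ( ( z * x ) - ( z * x ) ) == 5
stmt 2: y := y + z  -- replace 0 occurrence(s) of y with (y + z)
  => ( ( z * x ) - ( z * x ) ) == 5
stmt 1: y := z - z  -- replace 0 occurrence(s) of y with (z - z)
  => ( ( z * x ) - ( z * x ) ) == 5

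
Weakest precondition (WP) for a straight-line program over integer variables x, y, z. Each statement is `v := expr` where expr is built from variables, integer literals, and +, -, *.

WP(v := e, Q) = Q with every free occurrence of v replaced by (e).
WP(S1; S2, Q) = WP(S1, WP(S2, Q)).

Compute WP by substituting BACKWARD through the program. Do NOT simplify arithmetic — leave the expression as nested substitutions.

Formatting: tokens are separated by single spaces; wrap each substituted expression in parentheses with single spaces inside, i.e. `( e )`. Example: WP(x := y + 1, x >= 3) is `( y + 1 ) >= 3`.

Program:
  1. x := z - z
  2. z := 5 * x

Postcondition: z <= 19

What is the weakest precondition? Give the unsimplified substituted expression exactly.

Answer: ( 5 * ( z - z ) ) <= 19

Derivation:
post: z <= 19
stmt 2: z := 5 * x  -- replace 1 occurrence(s) of z with (5 * x)
  => ( 5 * x ) <= 19
stmt 1: x := z - z  -- replace 1 occurrence(s) of x with (z - z)
  => ( 5 * ( z - z ) ) <= 19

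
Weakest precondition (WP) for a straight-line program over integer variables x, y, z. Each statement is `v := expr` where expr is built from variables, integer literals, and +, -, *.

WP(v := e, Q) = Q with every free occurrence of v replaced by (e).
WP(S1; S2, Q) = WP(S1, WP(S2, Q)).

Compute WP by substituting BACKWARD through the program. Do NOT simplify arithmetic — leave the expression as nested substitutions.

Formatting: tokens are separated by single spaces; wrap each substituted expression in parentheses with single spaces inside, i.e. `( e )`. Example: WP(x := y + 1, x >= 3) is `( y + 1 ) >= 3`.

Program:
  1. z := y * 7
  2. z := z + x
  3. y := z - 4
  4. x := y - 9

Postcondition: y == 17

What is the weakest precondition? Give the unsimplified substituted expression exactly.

Answer: ( ( ( y * 7 ) + x ) - 4 ) == 17

Derivation:
post: y == 17
stmt 4: x := y - 9  -- replace 0 occurrence(s) of x with (y - 9)
  => y == 17
stmt 3: y := z - 4  -- replace 1 occurrence(s) of y with (z - 4)
  => ( z - 4 ) == 17
stmt 2: z := z + x  -- replace 1 occurrence(s) of z with (z + x)
  => ( ( z + x ) - 4 ) == 17
stmt 1: z := y * 7  -- replace 1 occurrence(s) of z with (y * 7)
  => ( ( ( y * 7 ) + x ) - 4 ) == 17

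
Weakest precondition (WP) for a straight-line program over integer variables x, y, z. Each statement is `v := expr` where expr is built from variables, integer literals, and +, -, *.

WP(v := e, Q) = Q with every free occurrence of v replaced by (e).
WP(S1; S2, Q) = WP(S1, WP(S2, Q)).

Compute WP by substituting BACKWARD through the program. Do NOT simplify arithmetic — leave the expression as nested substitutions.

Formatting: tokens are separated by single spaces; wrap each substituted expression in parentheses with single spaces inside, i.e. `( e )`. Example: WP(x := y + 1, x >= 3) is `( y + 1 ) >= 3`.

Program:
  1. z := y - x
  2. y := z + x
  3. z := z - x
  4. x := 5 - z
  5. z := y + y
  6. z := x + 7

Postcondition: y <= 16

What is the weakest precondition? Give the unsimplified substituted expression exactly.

post: y <= 16
stmt 6: z := x + 7  -- replace 0 occurrence(s) of z with (x + 7)
  => y <= 16
stmt 5: z := y + y  -- replace 0 occurrence(s) of z with (y + y)
  => y <= 16
stmt 4: x := 5 - z  -- replace 0 occurrence(s) of x with (5 - z)
  => y <= 16
stmt 3: z := z - x  -- replace 0 occurrence(s) of z with (z - x)
  => y <= 16
stmt 2: y := z + x  -- replace 1 occurrence(s) of y with (z + x)
  => ( z + x ) <= 16
stmt 1: z := y - x  -- replace 1 occurrence(s) of z with (y - x)
  => ( ( y - x ) + x ) <= 16

Answer: ( ( y - x ) + x ) <= 16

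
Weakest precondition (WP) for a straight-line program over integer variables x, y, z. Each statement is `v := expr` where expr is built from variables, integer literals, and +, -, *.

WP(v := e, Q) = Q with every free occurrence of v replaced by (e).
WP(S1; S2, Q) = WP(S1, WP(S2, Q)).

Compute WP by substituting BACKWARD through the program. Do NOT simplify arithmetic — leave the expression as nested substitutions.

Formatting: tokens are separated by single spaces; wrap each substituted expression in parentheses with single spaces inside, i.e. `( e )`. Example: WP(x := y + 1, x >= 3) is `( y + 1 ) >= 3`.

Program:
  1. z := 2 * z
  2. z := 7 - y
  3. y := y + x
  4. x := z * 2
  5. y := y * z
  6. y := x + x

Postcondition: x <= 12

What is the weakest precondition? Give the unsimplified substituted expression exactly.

Answer: ( ( 7 - y ) * 2 ) <= 12

Derivation:
post: x <= 12
stmt 6: y := x + x  -- replace 0 occurrence(s) of y with (x + x)
  => x <= 12
stmt 5: y := y * z  -- replace 0 occurrence(s) of y with (y * z)
  => x <= 12
stmt 4: x := z * 2  -- replace 1 occurrence(s) of x with (z * 2)
  => ( z * 2 ) <= 12
stmt 3: y := y + x  -- replace 0 occurrence(s) of y with (y + x)
  => ( z * 2 ) <= 12
stmt 2: z := 7 - y  -- replace 1 occurrence(s) of z with (7 - y)
  => ( ( 7 - y ) * 2 ) <= 12
stmt 1: z := 2 * z  -- replace 0 occurrence(s) of z with (2 * z)
  => ( ( 7 - y ) * 2 ) <= 12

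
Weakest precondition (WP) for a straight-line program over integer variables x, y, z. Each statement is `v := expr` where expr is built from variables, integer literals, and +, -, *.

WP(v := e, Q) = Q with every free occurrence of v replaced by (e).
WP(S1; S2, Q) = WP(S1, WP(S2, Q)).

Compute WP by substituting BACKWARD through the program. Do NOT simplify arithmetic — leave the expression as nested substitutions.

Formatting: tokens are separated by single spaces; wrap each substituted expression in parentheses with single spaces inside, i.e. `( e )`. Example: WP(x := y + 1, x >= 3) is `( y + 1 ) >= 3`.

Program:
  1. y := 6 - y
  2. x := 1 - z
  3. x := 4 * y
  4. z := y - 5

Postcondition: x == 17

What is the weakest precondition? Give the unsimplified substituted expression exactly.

Answer: ( 4 * ( 6 - y ) ) == 17

Derivation:
post: x == 17
stmt 4: z := y - 5  -- replace 0 occurrence(s) of z with (y - 5)
  => x == 17
stmt 3: x := 4 * y  -- replace 1 occurrence(s) of x with (4 * y)
  => ( 4 * y ) == 17
stmt 2: x := 1 - z  -- replace 0 occurrence(s) of x with (1 - z)
  => ( 4 * y ) == 17
stmt 1: y := 6 - y  -- replace 1 occurrence(s) of y with (6 - y)
  => ( 4 * ( 6 - y ) ) == 17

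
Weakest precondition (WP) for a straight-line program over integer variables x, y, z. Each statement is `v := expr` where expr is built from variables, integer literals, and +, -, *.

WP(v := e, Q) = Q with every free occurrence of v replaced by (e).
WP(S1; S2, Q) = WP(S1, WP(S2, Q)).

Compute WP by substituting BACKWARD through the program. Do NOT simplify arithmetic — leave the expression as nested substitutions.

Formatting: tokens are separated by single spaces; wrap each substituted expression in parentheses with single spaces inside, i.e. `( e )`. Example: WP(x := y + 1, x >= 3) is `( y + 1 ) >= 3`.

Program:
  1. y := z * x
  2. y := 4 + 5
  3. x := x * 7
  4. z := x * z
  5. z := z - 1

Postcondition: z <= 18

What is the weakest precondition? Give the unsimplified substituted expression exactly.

post: z <= 18
stmt 5: z := z - 1  -- replace 1 occurrence(s) of z with (z - 1)
  => ( z - 1 ) <= 18
stmt 4: z := x * z  -- replace 1 occurrence(s) of z with (x * z)
  => ( ( x * z ) - 1 ) <= 18
stmt 3: x := x * 7  -- replace 1 occurrence(s) of x with (x * 7)
  => ( ( ( x * 7 ) * z ) - 1 ) <= 18
stmt 2: y := 4 + 5  -- replace 0 occurrence(s) of y with (4 + 5)
  => ( ( ( x * 7 ) * z ) - 1 ) <= 18
stmt 1: y := z * x  -- replace 0 occurrence(s) of y with (z * x)
  => ( ( ( x * 7 ) * z ) - 1 ) <= 18

Answer: ( ( ( x * 7 ) * z ) - 1 ) <= 18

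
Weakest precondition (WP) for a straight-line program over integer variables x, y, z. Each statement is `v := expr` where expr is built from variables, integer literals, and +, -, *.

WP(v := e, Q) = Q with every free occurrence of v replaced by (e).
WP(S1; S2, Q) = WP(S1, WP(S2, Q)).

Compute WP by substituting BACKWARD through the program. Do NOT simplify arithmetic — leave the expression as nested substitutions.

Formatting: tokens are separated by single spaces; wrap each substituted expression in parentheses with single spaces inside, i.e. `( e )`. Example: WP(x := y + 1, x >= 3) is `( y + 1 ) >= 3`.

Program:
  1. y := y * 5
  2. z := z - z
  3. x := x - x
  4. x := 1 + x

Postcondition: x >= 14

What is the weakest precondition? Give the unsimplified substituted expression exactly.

Answer: ( 1 + ( x - x ) ) >= 14

Derivation:
post: x >= 14
stmt 4: x := 1 + x  -- replace 1 occurrence(s) of x with (1 + x)
  => ( 1 + x ) >= 14
stmt 3: x := x - x  -- replace 1 occurrence(s) of x with (x - x)
  => ( 1 + ( x - x ) ) >= 14
stmt 2: z := z - z  -- replace 0 occurrence(s) of z with (z - z)
  => ( 1 + ( x - x ) ) >= 14
stmt 1: y := y * 5  -- replace 0 occurrence(s) of y with (y * 5)
  => ( 1 + ( x - x ) ) >= 14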